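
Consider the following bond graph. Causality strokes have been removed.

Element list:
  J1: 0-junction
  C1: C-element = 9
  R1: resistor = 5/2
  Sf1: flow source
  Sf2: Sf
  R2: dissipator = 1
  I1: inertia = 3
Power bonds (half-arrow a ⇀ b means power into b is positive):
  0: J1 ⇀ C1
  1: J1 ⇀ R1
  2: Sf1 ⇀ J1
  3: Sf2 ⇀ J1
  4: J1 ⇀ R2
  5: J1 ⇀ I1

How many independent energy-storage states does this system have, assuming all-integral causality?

2  (C1, I1 all integral)

b2 stroke at Sf1  (source Sf1 imposes f)
b3 stroke at Sf2  (Sf2 fixes flow; stroke at Sf2)
b0 stroke at J1  (C1 integral (e out))
b1 stroke at R1  (J1: bond 0 brought effort, rest push out)
b4 stroke at R2  (J1: bond 0 brought effort, rest push out)
b5 stroke at I1  (J1: bond 0 brought effort, rest push out)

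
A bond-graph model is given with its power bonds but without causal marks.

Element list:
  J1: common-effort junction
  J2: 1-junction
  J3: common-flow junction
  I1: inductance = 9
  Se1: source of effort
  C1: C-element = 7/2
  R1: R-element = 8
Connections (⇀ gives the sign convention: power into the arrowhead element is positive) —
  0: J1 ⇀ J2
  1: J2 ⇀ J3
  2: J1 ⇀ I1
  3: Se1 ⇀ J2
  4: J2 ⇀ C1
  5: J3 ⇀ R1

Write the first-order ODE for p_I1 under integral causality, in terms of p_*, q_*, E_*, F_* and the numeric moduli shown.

dp_I1/dt = -E_Se1 - 8*p_I1/9 + 2*q_C1/7

β3 →J2  (Se1: effort source, stroke at far end)
β2 →I1  (I1 integral (f out))
β0 →J1  (only one effort-in slot at J1)
β1 →J2  (J2: bond 0 brought flow, rest push out)
β4 →J2  (1-jn J2 has f-setter on 0)
β5 →J3  (1-jn J3 has f-setter on 1)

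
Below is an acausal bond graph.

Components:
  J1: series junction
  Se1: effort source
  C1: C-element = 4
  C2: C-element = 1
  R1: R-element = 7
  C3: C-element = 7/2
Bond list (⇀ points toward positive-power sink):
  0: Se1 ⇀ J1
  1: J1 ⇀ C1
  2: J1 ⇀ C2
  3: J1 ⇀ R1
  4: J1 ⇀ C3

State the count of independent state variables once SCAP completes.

3  (C1, C2, C3 all integral)

bond 0 |J1  (Se1: effort source, stroke at far end)
bond 1 |J1  (C1 outputs effort q/C1)
bond 2 |J1  (prefer integral on C2)
bond 4 |J1  (C3 integral (e out))
bond 3 |R1  (only one flow-in slot at J1)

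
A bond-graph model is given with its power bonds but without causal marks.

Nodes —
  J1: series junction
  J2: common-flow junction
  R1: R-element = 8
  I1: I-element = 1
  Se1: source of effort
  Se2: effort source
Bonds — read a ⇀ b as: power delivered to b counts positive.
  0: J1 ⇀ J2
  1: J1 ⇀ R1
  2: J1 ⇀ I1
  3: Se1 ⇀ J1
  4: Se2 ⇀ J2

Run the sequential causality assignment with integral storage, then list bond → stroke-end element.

#3 →J1  (Se1: effort source, stroke at far end)
#4 →J2  (source Se2 imposes e)
#0 →J1  (only one flow-in slot at J2)
#2 →I1  (prefer integral on I1)
#1 →J1  (J1 flow already set via bond 2)

bond 0 →J1
bond 1 →J1
bond 2 →I1
bond 3 →J1
bond 4 →J2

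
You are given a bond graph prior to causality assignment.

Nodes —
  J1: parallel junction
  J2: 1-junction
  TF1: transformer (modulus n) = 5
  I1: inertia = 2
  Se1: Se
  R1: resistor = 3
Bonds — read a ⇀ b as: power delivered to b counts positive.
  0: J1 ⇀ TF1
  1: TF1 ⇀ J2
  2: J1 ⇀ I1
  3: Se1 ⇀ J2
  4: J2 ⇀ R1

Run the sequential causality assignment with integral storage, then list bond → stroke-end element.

#3 |J2  (source Se1 imposes e)
#2 |I1  (I1: I, integral causality)
#0 |J1  (J1: last free bond brings effort in)
#1 |TF1  (TF1: transformer flips bond 0)
#4 |J2  (1-jn J2 has f-setter on 1)

β0 |J1
β1 |TF1
β2 |I1
β3 |J2
β4 |J2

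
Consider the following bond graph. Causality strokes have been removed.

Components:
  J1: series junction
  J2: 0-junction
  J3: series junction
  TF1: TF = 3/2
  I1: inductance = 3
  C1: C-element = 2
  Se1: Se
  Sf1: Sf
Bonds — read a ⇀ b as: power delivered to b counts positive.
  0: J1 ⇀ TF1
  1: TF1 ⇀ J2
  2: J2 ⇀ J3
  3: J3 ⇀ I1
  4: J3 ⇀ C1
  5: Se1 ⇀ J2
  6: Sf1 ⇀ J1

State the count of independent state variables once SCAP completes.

2  (C1, I1 all integral)

#5 |J2  (Se1 fixes effort; stroke away)
#6 |Sf1  (Sf1 (Sf) sets flow on bond)
#0 |J1  (J1 flow already set via bond 6)
#1 |TF1  (J2 effort already set via bond 5)
#2 |J3  (J2: bond 5 brought effort, rest push out)
#3 |I1  (I1: I, integral causality)
#4 |J3  (J3 flow already set via bond 3)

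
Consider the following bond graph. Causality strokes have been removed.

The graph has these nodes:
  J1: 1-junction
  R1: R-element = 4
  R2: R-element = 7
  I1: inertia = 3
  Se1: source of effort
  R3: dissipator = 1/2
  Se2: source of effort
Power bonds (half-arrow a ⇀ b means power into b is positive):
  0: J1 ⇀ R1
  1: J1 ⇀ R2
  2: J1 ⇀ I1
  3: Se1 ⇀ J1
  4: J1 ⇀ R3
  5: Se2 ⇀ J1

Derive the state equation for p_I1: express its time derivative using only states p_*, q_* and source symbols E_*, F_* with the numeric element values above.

dp_I1/dt = E_Se1 + E_Se2 - 23*p_I1/6

bond 3 →J1  (source Se1 imposes e)
bond 5 →J1  (Se2: effort source, stroke at far end)
bond 2 →I1  (I1 integral (f out))
bond 0 →J1  (J1: bond 2 brought flow, rest push out)
bond 1 →J1  (1-jn J1 has f-setter on 2)
bond 4 →J1  (common-f at J1 fixed by 2)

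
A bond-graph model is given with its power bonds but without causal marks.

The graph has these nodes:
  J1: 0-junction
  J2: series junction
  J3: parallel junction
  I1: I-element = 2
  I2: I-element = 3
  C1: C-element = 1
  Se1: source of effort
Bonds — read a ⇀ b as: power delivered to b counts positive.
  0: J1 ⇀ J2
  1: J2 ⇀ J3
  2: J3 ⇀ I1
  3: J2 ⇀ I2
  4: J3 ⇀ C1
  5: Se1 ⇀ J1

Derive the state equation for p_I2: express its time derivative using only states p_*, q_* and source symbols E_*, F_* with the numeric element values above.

bond 5 stroke→J1  (Se1 fixes effort; stroke away)
bond 0 stroke→J2  (0-jn J1 has e-setter on 5)
bond 2 stroke→I1  (I1 integral (f out))
bond 3 stroke→I2  (I2 integral (f out))
bond 1 stroke→J2  (J2 flow already set via bond 3)
bond 4 stroke→J3  (J3 needs exactly one e-in)

dp_I2/dt = E_Se1 - q_C1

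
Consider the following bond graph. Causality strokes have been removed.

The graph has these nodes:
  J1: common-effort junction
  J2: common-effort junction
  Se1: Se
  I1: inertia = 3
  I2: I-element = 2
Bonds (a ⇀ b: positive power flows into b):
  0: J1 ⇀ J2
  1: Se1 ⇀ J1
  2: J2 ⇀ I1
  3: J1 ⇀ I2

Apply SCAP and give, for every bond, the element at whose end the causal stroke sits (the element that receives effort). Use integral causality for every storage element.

#1 |J1  (source Se1 imposes e)
#0 |J2  (common-e at J1 fixed by 1)
#3 |I2  (J1: bond 1 brought effort, rest push out)
#2 |I1  (common-e at J2 fixed by 0)

β0 →J2
β1 →J1
β2 →I1
β3 →I2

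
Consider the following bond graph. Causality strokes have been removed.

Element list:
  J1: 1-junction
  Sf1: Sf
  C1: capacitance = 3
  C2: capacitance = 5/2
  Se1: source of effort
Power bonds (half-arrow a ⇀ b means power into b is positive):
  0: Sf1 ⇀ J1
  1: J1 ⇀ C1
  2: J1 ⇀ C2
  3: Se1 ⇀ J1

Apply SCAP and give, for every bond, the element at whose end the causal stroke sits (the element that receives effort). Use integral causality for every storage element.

bond 0 →Sf1
bond 1 →J1
bond 2 →J1
bond 3 →J1

β0 |Sf1  (source Sf1 imposes f)
β3 |J1  (Se1 fixes effort; stroke away)
β1 |J1  (1-jn J1 has f-setter on 0)
β2 |J1  (common-f at J1 fixed by 0)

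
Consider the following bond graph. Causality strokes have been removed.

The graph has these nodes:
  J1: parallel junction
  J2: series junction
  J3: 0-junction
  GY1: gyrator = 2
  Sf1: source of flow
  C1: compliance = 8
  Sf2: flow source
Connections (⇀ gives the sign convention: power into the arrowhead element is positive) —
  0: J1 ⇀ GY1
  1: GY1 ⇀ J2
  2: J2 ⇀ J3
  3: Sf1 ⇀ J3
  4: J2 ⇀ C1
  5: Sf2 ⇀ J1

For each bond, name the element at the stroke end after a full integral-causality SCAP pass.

b3 stroke→Sf1  (Sf1 fixes flow; stroke at Sf1)
b5 stroke→Sf2  (Sf2 fixes flow; stroke at Sf2)
b0 stroke→J1  (J1: last free bond brings effort in)
b2 stroke→J3  (J3: last free bond brings effort in)
b1 stroke→J2  (GY1: gyrator matches bond 0)
b4 stroke→J2  (1-jn J2 has f-setter on 2)

#0 →J1
#1 →J2
#2 →J3
#3 →Sf1
#4 →J2
#5 →Sf2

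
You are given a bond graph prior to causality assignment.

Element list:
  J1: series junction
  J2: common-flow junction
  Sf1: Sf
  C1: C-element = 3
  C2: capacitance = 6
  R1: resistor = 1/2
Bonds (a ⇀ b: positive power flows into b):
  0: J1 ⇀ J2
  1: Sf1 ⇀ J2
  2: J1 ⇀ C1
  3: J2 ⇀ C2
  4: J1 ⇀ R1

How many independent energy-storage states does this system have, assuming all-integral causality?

2  (C1, C2 all integral)

β1 →Sf1  (source Sf1 imposes f)
β0 →J2  (1-jn J2 has f-setter on 1)
β3 →J2  (1-jn J2 has f-setter on 1)
β2 →J1  (common-f at J1 fixed by 0)
β4 →J1  (1-jn J1 has f-setter on 0)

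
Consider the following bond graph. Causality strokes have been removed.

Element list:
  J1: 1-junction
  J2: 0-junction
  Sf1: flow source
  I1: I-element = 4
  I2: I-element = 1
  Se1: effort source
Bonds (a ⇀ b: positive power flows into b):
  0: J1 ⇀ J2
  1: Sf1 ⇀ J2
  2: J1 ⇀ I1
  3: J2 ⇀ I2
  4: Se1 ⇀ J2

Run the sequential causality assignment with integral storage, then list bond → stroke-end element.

b0 |J1
b1 |Sf1
b2 |I1
b3 |I2
b4 |J2

b1 stroke at Sf1  (Sf1 (Sf) sets flow on bond)
b4 stroke at J2  (Se1: effort source, stroke at far end)
b0 stroke at J1  (J2 effort already set via bond 4)
b3 stroke at I2  (J2 effort already set via bond 4)
b2 stroke at I1  (J1: last free bond brings flow in)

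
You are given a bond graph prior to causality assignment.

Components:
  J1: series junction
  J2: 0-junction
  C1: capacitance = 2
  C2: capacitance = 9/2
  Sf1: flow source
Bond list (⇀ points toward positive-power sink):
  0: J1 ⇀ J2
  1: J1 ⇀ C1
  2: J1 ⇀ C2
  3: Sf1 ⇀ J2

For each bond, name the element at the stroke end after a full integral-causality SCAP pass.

b0 stroke→J2
b1 stroke→J1
b2 stroke→J1
b3 stroke→Sf1

b3 →Sf1  (source Sf1 imposes f)
b0 →J2  (closing 0-jn rule on J2)
b1 →J1  (J1: bond 0 brought flow, rest push out)
b2 →J1  (J1: bond 0 brought flow, rest push out)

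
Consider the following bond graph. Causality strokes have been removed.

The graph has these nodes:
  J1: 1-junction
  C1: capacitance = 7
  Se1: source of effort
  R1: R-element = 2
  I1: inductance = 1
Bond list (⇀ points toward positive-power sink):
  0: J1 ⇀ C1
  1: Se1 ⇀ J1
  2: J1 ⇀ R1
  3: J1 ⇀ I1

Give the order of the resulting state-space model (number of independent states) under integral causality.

bond 1 →J1  (source Se1 imposes e)
bond 0 →J1  (prefer integral on C1)
bond 3 →I1  (prefer integral on I1)
bond 2 →J1  (J1 flow already set via bond 3)

2  (C1, I1 all integral)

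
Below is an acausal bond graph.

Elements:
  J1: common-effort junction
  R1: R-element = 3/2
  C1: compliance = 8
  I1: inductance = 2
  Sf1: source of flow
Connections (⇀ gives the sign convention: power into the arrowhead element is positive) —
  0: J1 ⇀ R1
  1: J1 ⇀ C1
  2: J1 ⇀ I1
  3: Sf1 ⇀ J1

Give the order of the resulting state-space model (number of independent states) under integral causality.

2  (C1, I1 all integral)

bond 3 →Sf1  (Sf1: flow source, stroke at near end)
bond 1 →J1  (prefer integral on C1)
bond 0 →R1  (J1 effort already set via bond 1)
bond 2 →I1  (common-e at J1 fixed by 1)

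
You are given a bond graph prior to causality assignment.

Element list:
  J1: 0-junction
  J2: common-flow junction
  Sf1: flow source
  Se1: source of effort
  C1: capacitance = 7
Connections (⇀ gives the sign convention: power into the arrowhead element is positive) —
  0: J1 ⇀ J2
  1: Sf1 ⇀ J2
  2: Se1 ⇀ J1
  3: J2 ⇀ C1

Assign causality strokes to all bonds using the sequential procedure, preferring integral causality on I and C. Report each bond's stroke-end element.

β1 stroke at Sf1  (Sf1: flow source, stroke at near end)
β2 stroke at J1  (Se1 (Se) sets effort on bond)
β0 stroke at J2  (common-e at J1 fixed by 2)
β3 stroke at J2  (J2: bond 1 brought flow, rest push out)

b0 |J2
b1 |Sf1
b2 |J1
b3 |J2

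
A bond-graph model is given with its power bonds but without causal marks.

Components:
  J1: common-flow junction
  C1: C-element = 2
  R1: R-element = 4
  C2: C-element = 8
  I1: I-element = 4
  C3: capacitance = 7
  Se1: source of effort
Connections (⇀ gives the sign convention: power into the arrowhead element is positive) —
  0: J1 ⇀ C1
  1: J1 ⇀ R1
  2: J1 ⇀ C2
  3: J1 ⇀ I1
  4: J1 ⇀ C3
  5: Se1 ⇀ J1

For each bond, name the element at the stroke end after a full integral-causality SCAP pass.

β0 stroke→J1
β1 stroke→J1
β2 stroke→J1
β3 stroke→I1
β4 stroke→J1
β5 stroke→J1

β5 stroke→J1  (source Se1 imposes e)
β0 stroke→J1  (C1 integral (e out))
β2 stroke→J1  (C2 outputs effort q/C2)
β3 stroke→I1  (prefer integral on I1)
β1 stroke→J1  (common-f at J1 fixed by 3)
β4 stroke→J1  (J1: bond 3 brought flow, rest push out)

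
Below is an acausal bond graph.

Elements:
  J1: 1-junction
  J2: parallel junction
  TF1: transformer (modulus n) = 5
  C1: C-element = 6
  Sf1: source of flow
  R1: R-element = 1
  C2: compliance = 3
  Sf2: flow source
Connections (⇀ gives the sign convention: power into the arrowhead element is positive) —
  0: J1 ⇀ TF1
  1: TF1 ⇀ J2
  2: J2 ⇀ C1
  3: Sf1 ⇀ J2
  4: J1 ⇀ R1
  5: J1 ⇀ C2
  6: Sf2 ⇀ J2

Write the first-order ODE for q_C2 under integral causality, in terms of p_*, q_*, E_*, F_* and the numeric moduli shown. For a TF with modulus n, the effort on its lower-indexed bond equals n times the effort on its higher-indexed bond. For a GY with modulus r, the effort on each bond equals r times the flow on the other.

dq_C2/dt = -5*q_C1/6 - q_C2/3

b3 stroke at Sf1  (Sf1 (Sf) sets flow on bond)
b6 stroke at Sf2  (Sf2 fixes flow; stroke at Sf2)
b2 stroke at J2  (C1 integral (e out))
b1 stroke at TF1  (J2: bond 2 brought effort, rest push out)
b0 stroke at J1  (TF1 one-in-one-out from 1)
b5 stroke at J1  (C2: C, integral causality)
b4 stroke at R1  (only one flow-in slot at J1)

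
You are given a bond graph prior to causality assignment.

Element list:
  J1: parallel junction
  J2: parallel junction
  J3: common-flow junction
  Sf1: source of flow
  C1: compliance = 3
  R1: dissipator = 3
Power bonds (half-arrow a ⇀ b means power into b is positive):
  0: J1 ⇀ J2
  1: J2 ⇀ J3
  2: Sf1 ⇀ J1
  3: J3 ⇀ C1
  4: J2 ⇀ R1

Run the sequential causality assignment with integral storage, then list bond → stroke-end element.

#0 stroke at J1
#1 stroke at J2
#2 stroke at Sf1
#3 stroke at J3
#4 stroke at R1

#2 →Sf1  (Sf1 (Sf) sets flow on bond)
#0 →J1  (closing 0-jn rule on J1)
#3 →J3  (C1 outputs effort q/C1)
#1 →J2  (closing 1-jn rule on J3)
#4 →R1  (J2: bond 1 brought effort, rest push out)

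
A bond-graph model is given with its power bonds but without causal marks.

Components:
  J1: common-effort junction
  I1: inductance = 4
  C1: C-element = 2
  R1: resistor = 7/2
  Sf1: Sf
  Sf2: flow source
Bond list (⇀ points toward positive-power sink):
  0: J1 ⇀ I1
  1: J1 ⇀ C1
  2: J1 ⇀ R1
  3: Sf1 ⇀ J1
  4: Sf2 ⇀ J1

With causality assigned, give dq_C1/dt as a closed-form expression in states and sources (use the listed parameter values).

dq_C1/dt = F_Sf1 + F_Sf2 - p_I1/4 - q_C1/7

bond 3 stroke→Sf1  (Sf1 (Sf) sets flow on bond)
bond 4 stroke→Sf2  (Sf2 (Sf) sets flow on bond)
bond 0 stroke→I1  (I1 outputs flow p/I1)
bond 1 stroke→J1  (C1 integral (e out))
bond 2 stroke→R1  (J1: bond 1 brought effort, rest push out)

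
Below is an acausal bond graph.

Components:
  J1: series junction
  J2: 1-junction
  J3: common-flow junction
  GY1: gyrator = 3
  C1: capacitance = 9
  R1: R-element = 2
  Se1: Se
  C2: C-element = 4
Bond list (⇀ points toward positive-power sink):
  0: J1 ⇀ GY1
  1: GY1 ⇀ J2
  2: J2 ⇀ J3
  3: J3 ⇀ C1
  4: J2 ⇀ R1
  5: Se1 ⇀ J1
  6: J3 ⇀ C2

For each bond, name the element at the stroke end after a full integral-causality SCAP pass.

bond 0 stroke at GY1
bond 1 stroke at GY1
bond 2 stroke at J2
bond 3 stroke at J3
bond 4 stroke at J2
bond 5 stroke at J1
bond 6 stroke at J3

b5 stroke at J1  (source Se1 imposes e)
b0 stroke at GY1  (closing 1-jn rule on J1)
b1 stroke at GY1  (GY1 both-in/both-out from 0)
b2 stroke at J2  (J2 flow already set via bond 1)
b4 stroke at J2  (J2: bond 1 brought flow, rest push out)
b3 stroke at J3  (J3: bond 2 brought flow, rest push out)
b6 stroke at J3  (J3 flow already set via bond 2)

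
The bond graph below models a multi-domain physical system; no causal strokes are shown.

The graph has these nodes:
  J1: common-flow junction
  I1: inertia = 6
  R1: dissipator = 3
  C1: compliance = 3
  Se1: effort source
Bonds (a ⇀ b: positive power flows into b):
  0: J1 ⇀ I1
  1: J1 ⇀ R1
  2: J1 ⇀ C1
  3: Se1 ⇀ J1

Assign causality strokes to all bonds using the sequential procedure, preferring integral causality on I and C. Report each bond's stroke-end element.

β0 stroke at I1
β1 stroke at J1
β2 stroke at J1
β3 stroke at J1

β3 stroke at J1  (source Se1 imposes e)
β0 stroke at I1  (I1 outputs flow p/I1)
β1 stroke at J1  (J1: bond 0 brought flow, rest push out)
β2 stroke at J1  (J1: bond 0 brought flow, rest push out)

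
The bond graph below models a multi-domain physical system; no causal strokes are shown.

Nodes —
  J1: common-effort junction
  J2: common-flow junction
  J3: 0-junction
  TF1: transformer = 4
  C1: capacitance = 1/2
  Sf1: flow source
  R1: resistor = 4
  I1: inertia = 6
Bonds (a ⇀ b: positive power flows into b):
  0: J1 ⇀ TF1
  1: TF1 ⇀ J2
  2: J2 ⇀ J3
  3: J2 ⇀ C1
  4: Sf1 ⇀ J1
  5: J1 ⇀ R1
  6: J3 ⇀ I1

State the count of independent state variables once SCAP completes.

2  (C1, I1 all integral)

bond 4 stroke at Sf1  (source Sf1 imposes f)
bond 3 stroke at J2  (prefer integral on C1)
bond 6 stroke at I1  (I1 integral (f out))
bond 2 stroke at J3  (J3: last free bond brings effort in)
bond 1 stroke at J2  (J2 flow already set via bond 2)
bond 0 stroke at TF1  (TF1: transformer flips bond 1)
bond 5 stroke at J1  (J1 needs exactly one e-in)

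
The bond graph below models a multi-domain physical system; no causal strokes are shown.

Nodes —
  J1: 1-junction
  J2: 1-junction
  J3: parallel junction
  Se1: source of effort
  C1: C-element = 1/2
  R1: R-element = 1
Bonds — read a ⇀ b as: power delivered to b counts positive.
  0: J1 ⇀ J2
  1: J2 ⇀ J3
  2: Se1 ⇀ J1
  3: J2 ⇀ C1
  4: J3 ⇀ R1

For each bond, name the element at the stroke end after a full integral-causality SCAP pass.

#2 →J1  (Se1 fixes effort; stroke away)
#0 →J2  (J1 needs exactly one f-in)
#3 →J2  (C1 outputs effort q/C1)
#1 →J3  (J2: last free bond brings flow in)
#4 →R1  (J3 effort already set via bond 1)

bond 0 stroke at J2
bond 1 stroke at J3
bond 2 stroke at J1
bond 3 stroke at J2
bond 4 stroke at R1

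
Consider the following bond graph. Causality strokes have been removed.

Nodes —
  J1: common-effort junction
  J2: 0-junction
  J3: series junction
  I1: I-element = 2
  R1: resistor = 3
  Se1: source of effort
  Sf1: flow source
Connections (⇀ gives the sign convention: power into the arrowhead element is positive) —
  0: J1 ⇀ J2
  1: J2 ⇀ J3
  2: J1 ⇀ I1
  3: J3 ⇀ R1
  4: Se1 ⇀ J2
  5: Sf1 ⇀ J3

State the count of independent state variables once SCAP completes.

1  (I1 all integral)

β4 stroke→J2  (Se1: effort source, stroke at far end)
β5 stroke→Sf1  (Sf1 (Sf) sets flow on bond)
β0 stroke→J1  (0-jn J2 has e-setter on 4)
β1 stroke→J3  (0-jn J2 has e-setter on 4)
β3 stroke→J3  (common-f at J3 fixed by 5)
β2 stroke→I1  (0-jn J1 has e-setter on 0)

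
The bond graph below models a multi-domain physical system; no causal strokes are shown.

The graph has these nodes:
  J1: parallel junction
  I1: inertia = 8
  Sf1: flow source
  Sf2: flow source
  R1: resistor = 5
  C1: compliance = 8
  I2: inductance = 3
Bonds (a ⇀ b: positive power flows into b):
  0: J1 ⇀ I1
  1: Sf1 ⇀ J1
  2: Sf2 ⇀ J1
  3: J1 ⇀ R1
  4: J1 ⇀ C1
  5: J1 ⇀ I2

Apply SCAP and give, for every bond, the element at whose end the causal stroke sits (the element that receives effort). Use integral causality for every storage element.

bond 1 |Sf1  (Sf1 fixes flow; stroke at Sf1)
bond 2 |Sf2  (source Sf2 imposes f)
bond 0 |I1  (I1 integral (f out))
bond 4 |J1  (C1 outputs effort q/C1)
bond 3 |R1  (0-jn J1 has e-setter on 4)
bond 5 |I2  (J1: bond 4 brought effort, rest push out)

bond 0 stroke→I1
bond 1 stroke→Sf1
bond 2 stroke→Sf2
bond 3 stroke→R1
bond 4 stroke→J1
bond 5 stroke→I2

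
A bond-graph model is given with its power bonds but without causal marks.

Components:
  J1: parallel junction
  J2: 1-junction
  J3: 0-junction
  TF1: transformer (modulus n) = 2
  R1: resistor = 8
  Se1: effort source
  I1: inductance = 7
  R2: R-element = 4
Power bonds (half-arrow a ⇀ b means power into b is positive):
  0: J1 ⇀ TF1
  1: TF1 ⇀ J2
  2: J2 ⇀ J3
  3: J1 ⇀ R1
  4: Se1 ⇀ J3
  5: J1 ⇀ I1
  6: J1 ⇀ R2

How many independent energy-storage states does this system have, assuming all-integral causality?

1  (I1 all integral)

bond 4 stroke→J3  (Se1 (Se) sets effort on bond)
bond 2 stroke→J2  (common-e at J3 fixed by 4)
bond 1 stroke→TF1  (J2 needs exactly one f-in)
bond 0 stroke→J1  (through TF1, causality passes straight; one stroke at TF1)
bond 3 stroke→R1  (common-e at J1 fixed by 0)
bond 5 stroke→I1  (0-jn J1 has e-setter on 0)
bond 6 stroke→R2  (J1: bond 0 brought effort, rest push out)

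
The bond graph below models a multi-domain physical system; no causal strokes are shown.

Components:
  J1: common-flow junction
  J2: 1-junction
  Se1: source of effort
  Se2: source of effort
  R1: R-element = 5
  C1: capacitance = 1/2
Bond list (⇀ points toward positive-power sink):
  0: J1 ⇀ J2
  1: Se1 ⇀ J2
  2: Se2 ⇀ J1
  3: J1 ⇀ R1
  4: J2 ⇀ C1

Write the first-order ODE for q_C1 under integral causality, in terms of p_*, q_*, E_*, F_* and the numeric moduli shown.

bond 1 stroke→J2  (Se1: effort source, stroke at far end)
bond 2 stroke→J1  (Se2 fixes effort; stroke away)
bond 4 stroke→J2  (prefer integral on C1)
bond 0 stroke→J1  (J2 needs exactly one f-in)
bond 3 stroke→R1  (closing 1-jn rule on J1)

dq_C1/dt = E_Se1/5 + E_Se2/5 - 2*q_C1/5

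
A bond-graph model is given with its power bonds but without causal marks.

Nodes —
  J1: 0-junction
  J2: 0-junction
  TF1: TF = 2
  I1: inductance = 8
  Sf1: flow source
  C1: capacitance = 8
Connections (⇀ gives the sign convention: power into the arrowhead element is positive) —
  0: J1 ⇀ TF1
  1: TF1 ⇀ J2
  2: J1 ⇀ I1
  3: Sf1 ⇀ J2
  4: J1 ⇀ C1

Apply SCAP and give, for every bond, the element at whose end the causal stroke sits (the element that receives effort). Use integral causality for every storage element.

b3 stroke→Sf1  (Sf1 fixes flow; stroke at Sf1)
b1 stroke→J2  (closing 0-jn rule on J2)
b0 stroke→TF1  (through TF1, causality passes straight; one stroke at TF1)
b2 stroke→I1  (I1 integral (f out))
b4 stroke→J1  (only one effort-in slot at J1)

#0 stroke→TF1
#1 stroke→J2
#2 stroke→I1
#3 stroke→Sf1
#4 stroke→J1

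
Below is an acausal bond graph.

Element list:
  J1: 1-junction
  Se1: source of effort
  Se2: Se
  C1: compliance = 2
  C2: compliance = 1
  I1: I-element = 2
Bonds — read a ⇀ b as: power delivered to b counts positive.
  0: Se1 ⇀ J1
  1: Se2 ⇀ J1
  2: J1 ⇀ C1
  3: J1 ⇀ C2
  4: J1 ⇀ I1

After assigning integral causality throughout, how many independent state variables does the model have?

bond 0 |J1  (source Se1 imposes e)
bond 1 |J1  (Se2: effort source, stroke at far end)
bond 2 |J1  (C1: C, integral causality)
bond 3 |J1  (C2 outputs effort q/C2)
bond 4 |I1  (closing 1-jn rule on J1)

3  (C1, C2, I1 all integral)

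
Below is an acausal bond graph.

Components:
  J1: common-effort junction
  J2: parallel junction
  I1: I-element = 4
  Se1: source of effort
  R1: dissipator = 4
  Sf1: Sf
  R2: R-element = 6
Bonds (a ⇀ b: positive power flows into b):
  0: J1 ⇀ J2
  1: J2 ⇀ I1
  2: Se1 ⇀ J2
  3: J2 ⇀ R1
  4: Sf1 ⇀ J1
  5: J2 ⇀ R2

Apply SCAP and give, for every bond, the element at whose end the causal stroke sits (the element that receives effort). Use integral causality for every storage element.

#2 stroke at J2  (Se1: effort source, stroke at far end)
#4 stroke at Sf1  (Sf1 (Sf) sets flow on bond)
#0 stroke at J1  (closing 0-jn rule on J1)
#1 stroke at I1  (J2 effort already set via bond 2)
#3 stroke at R1  (common-e at J2 fixed by 2)
#5 stroke at R2  (J2: bond 2 brought effort, rest push out)

#0 stroke→J1
#1 stroke→I1
#2 stroke→J2
#3 stroke→R1
#4 stroke→Sf1
#5 stroke→R2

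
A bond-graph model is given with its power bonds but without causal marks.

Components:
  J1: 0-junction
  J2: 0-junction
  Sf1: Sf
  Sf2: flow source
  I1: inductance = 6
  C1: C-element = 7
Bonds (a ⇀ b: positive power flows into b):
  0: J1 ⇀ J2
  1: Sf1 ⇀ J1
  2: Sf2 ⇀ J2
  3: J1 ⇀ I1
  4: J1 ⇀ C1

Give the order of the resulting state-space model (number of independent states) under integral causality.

β1 →Sf1  (source Sf1 imposes f)
β2 →Sf2  (source Sf2 imposes f)
β0 →J2  (J2 needs exactly one e-in)
β3 →I1  (I1 outputs flow p/I1)
β4 →J1  (J1 needs exactly one e-in)

2  (C1, I1 all integral)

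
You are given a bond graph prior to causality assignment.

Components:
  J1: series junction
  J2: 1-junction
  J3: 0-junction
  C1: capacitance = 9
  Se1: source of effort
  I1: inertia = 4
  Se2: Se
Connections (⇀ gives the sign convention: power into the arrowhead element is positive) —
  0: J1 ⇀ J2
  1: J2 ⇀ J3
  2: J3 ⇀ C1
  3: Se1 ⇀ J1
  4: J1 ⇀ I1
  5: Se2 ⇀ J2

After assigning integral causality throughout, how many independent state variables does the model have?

2  (C1, I1 all integral)

bond 3 →J1  (source Se1 imposes e)
bond 5 →J2  (Se2: effort source, stroke at far end)
bond 2 →J3  (C1 integral (e out))
bond 1 →J2  (0-jn J3 has e-setter on 2)
bond 0 →J1  (J2: last free bond brings flow in)
bond 4 →I1  (J1: last free bond brings flow in)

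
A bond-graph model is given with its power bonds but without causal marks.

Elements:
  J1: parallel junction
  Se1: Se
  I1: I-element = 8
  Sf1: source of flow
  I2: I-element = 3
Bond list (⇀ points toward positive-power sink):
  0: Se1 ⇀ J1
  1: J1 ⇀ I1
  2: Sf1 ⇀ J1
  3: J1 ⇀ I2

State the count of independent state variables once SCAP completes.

bond 0 →J1  (Se1: effort source, stroke at far end)
bond 2 →Sf1  (Sf1 fixes flow; stroke at Sf1)
bond 1 →I1  (0-jn J1 has e-setter on 0)
bond 3 →I2  (common-e at J1 fixed by 0)

2  (I1, I2 all integral)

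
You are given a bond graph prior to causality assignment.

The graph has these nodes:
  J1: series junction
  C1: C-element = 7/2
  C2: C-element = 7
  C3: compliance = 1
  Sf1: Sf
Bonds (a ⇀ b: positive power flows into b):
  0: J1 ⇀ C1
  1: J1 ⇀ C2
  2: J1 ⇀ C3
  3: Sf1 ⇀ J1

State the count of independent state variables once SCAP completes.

β3 stroke→Sf1  (Sf1 (Sf) sets flow on bond)
β0 stroke→J1  (1-jn J1 has f-setter on 3)
β1 stroke→J1  (J1 flow already set via bond 3)
β2 stroke→J1  (J1 flow already set via bond 3)

3  (C1, C2, C3 all integral)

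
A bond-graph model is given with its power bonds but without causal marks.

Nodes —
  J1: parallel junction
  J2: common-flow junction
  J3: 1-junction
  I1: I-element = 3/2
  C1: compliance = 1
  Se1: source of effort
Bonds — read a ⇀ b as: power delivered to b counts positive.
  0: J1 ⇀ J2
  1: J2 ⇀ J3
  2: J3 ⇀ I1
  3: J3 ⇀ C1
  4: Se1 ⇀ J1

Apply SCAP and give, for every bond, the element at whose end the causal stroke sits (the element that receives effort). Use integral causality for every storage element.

β0 stroke→J2
β1 stroke→J3
β2 stroke→I1
β3 stroke→J3
β4 stroke→J1

#4 stroke at J1  (Se1 (Se) sets effort on bond)
#0 stroke at J2  (0-jn J1 has e-setter on 4)
#1 stroke at J3  (closing 1-jn rule on J2)
#2 stroke at I1  (prefer integral on I1)
#3 stroke at J3  (common-f at J3 fixed by 2)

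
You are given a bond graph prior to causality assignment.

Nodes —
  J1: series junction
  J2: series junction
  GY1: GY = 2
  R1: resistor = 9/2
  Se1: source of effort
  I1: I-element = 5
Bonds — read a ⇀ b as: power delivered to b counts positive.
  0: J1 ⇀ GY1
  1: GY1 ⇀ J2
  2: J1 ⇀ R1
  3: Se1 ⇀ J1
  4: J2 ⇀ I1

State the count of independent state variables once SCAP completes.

1  (I1 all integral)

#3 stroke→J1  (source Se1 imposes e)
#4 stroke→I1  (I1 integral (f out))
#1 stroke→J2  (J2 flow already set via bond 4)
#0 stroke→J1  (through GY1, causality inverts; strokes same side of GY1)
#2 stroke→R1  (closing 1-jn rule on J1)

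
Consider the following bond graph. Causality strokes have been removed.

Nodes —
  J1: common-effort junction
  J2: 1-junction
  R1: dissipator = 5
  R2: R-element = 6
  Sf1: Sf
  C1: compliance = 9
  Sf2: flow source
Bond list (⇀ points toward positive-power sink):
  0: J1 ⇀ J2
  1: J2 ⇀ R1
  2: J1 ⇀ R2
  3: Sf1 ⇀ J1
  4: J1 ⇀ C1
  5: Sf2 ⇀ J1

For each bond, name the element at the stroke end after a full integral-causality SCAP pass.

#0 |J2
#1 |R1
#2 |R2
#3 |Sf1
#4 |J1
#5 |Sf2

bond 3 →Sf1  (Sf1: flow source, stroke at near end)
bond 5 →Sf2  (Sf2: flow source, stroke at near end)
bond 4 →J1  (C1 integral (e out))
bond 0 →J2  (J1: bond 4 brought effort, rest push out)
bond 2 →R2  (J1: bond 4 brought effort, rest push out)
bond 1 →R1  (J2 needs exactly one f-in)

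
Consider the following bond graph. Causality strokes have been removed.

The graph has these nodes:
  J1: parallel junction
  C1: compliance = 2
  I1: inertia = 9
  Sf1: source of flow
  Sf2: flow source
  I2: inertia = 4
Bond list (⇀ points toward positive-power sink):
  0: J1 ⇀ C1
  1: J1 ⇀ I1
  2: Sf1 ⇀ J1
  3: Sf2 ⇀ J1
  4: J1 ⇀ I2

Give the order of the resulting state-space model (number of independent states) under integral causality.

3  (C1, I1, I2 all integral)

b2 →Sf1  (source Sf1 imposes f)
b3 →Sf2  (Sf2: flow source, stroke at near end)
b0 →J1  (C1 integral (e out))
b1 →I1  (common-e at J1 fixed by 0)
b4 →I2  (J1 effort already set via bond 0)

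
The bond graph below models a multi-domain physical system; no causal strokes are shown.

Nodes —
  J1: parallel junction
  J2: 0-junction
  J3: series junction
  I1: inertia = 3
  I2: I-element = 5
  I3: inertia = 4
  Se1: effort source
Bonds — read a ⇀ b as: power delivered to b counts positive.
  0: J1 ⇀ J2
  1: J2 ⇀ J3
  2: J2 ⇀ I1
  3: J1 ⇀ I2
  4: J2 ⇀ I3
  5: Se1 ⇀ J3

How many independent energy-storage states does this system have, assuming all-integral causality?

3  (I1, I2, I3 all integral)

b5 |J3  (source Se1 imposes e)
b1 |J2  (J3: last free bond brings flow in)
b0 |J1  (0-jn J2 has e-setter on 1)
b2 |I1  (J2 effort already set via bond 1)
b4 |I3  (J2 effort already set via bond 1)
b3 |I2  (common-e at J1 fixed by 0)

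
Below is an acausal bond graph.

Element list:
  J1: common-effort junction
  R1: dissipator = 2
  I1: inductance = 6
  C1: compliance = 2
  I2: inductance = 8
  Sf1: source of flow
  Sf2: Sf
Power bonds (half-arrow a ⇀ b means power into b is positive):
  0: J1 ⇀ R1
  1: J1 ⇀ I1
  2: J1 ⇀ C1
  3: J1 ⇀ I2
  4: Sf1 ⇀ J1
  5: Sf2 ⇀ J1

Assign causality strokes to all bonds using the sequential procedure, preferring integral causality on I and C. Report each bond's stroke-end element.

#0 stroke→R1
#1 stroke→I1
#2 stroke→J1
#3 stroke→I2
#4 stroke→Sf1
#5 stroke→Sf2

#4 stroke→Sf1  (source Sf1 imposes f)
#5 stroke→Sf2  (Sf2 fixes flow; stroke at Sf2)
#1 stroke→I1  (prefer integral on I1)
#2 stroke→J1  (prefer integral on C1)
#0 stroke→R1  (J1 effort already set via bond 2)
#3 stroke→I2  (0-jn J1 has e-setter on 2)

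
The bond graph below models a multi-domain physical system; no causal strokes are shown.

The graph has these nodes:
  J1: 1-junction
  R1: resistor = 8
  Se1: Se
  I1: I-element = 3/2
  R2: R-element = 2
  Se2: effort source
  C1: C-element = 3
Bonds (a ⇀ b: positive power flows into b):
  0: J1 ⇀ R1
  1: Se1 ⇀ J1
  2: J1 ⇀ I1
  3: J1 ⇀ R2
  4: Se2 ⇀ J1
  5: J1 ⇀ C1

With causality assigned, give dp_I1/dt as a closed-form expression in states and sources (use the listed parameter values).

bond 1 |J1  (Se1: effort source, stroke at far end)
bond 4 |J1  (Se2 (Se) sets effort on bond)
bond 2 |I1  (I1 integral (f out))
bond 0 |J1  (J1 flow already set via bond 2)
bond 3 |J1  (J1 flow already set via bond 2)
bond 5 |J1  (common-f at J1 fixed by 2)

dp_I1/dt = E_Se1 + E_Se2 - 20*p_I1/3 - q_C1/3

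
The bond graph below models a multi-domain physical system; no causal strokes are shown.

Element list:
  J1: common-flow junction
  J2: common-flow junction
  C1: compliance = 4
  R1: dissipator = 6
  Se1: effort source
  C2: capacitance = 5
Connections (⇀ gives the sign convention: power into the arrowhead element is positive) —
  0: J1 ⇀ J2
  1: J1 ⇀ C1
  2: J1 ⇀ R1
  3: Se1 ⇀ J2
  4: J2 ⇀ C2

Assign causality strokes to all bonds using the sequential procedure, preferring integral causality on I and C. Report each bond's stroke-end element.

β3 stroke→J2  (Se1: effort source, stroke at far end)
β1 stroke→J1  (C1 outputs effort q/C1)
β4 stroke→J2  (C2 integral (e out))
β0 stroke→J1  (closing 1-jn rule on J2)
β2 stroke→R1  (J1 needs exactly one f-in)

b0 stroke at J1
b1 stroke at J1
b2 stroke at R1
b3 stroke at J2
b4 stroke at J2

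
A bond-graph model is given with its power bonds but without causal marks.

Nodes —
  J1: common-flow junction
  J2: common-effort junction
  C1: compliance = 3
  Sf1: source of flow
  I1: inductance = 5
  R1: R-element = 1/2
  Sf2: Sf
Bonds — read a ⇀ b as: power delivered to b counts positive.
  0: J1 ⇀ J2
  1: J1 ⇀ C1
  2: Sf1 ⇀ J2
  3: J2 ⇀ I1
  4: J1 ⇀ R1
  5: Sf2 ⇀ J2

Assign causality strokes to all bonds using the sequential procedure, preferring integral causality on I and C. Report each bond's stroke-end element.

β0 stroke at J2
β1 stroke at J1
β2 stroke at Sf1
β3 stroke at I1
β4 stroke at J1
β5 stroke at Sf2

β2 →Sf1  (Sf1 fixes flow; stroke at Sf1)
β5 →Sf2  (Sf2: flow source, stroke at near end)
β1 →J1  (C1 outputs effort q/C1)
β3 →I1  (I1 outputs flow p/I1)
β0 →J2  (only one effort-in slot at J2)
β4 →J1  (1-jn J1 has f-setter on 0)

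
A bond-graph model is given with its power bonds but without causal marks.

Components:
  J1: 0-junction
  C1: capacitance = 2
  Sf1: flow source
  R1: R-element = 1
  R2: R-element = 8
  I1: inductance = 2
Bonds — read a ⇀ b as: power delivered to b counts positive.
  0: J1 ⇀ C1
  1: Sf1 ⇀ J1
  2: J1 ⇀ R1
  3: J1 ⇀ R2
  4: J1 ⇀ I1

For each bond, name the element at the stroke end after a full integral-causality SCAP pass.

β0 stroke at J1
β1 stroke at Sf1
β2 stroke at R1
β3 stroke at R2
β4 stroke at I1

bond 1 |Sf1  (Sf1 (Sf) sets flow on bond)
bond 0 |J1  (prefer integral on C1)
bond 2 |R1  (J1 effort already set via bond 0)
bond 3 |R2  (common-e at J1 fixed by 0)
bond 4 |I1  (J1: bond 0 brought effort, rest push out)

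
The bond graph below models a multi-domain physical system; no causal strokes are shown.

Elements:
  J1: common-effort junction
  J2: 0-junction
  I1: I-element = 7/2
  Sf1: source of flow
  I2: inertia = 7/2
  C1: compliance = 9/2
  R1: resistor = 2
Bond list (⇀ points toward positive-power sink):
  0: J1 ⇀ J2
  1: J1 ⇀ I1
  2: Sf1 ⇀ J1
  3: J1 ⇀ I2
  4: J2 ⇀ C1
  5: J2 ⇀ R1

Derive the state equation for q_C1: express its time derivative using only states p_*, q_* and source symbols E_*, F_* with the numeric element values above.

bond 2 |Sf1  (Sf1 fixes flow; stroke at Sf1)
bond 1 |I1  (prefer integral on I1)
bond 3 |I2  (I2 integral (f out))
bond 0 |J1  (J1 needs exactly one e-in)
bond 4 |J2  (prefer integral on C1)
bond 5 |R1  (J2: bond 4 brought effort, rest push out)

dq_C1/dt = F_Sf1 - 2*p_I1/7 - 2*p_I2/7 - q_C1/9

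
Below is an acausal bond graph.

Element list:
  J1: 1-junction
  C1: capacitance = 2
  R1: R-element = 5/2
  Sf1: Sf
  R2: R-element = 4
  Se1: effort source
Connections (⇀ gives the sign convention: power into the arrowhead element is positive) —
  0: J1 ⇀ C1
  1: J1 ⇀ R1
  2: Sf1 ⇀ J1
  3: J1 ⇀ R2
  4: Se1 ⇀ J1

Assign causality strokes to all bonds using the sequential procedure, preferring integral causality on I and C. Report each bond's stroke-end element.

#0 |J1
#1 |J1
#2 |Sf1
#3 |J1
#4 |J1

bond 2 →Sf1  (Sf1 (Sf) sets flow on bond)
bond 4 →J1  (source Se1 imposes e)
bond 0 →J1  (1-jn J1 has f-setter on 2)
bond 1 →J1  (1-jn J1 has f-setter on 2)
bond 3 →J1  (common-f at J1 fixed by 2)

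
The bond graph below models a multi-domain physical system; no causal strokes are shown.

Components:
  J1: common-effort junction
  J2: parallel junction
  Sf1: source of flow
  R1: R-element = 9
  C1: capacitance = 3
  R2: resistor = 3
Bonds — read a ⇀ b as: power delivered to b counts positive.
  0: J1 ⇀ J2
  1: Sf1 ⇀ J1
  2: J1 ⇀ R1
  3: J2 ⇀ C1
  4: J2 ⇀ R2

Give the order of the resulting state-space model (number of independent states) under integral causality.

1  (C1 all integral)

b1 →Sf1  (Sf1: flow source, stroke at near end)
b3 →J2  (C1 outputs effort q/C1)
b0 →J1  (J2 effort already set via bond 3)
b4 →R2  (0-jn J2 has e-setter on 3)
b2 →R1  (0-jn J1 has e-setter on 0)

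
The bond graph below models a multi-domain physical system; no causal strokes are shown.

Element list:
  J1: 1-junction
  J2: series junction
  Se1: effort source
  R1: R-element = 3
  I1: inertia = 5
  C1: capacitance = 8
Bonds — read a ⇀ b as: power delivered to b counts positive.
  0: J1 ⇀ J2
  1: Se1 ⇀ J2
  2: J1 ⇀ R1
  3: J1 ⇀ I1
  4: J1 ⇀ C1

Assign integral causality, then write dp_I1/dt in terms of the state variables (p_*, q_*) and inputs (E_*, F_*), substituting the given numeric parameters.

#1 stroke at J2  (Se1 (Se) sets effort on bond)
#0 stroke at J1  (only one flow-in slot at J2)
#3 stroke at I1  (I1: I, integral causality)
#2 stroke at J1  (1-jn J1 has f-setter on 3)
#4 stroke at J1  (common-f at J1 fixed by 3)

dp_I1/dt = E_Se1 - 3*p_I1/5 - q_C1/8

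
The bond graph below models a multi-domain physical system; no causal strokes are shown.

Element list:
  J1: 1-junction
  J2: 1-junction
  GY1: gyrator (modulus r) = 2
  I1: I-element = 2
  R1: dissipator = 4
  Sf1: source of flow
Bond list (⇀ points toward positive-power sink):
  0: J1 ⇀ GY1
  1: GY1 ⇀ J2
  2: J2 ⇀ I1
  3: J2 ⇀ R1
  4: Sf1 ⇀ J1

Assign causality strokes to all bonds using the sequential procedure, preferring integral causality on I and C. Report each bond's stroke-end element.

bond 4 stroke at Sf1  (Sf1: flow source, stroke at near end)
bond 0 stroke at J1  (J1 flow already set via bond 4)
bond 1 stroke at J2  (GY GY1: same side as bond 0)
bond 2 stroke at I1  (I1 outputs flow p/I1)
bond 3 stroke at J2  (J2: bond 2 brought flow, rest push out)

#0 →J1
#1 →J2
#2 →I1
#3 →J2
#4 →Sf1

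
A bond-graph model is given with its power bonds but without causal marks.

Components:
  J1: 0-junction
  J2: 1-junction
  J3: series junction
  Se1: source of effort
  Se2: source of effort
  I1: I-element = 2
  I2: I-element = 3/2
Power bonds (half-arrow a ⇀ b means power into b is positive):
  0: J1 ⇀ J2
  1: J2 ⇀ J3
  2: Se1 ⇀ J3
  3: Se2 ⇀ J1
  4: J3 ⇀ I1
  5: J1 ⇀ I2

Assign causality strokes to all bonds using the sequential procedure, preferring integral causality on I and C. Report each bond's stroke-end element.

bond 0 →J2
bond 1 →J3
bond 2 →J3
bond 3 →J1
bond 4 →I1
bond 5 →I2

b2 |J3  (source Se1 imposes e)
b3 |J1  (Se2: effort source, stroke at far end)
b0 |J2  (common-e at J1 fixed by 3)
b5 |I2  (J1: bond 3 brought effort, rest push out)
b1 |J3  (only one flow-in slot at J2)
b4 |I1  (closing 1-jn rule on J3)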